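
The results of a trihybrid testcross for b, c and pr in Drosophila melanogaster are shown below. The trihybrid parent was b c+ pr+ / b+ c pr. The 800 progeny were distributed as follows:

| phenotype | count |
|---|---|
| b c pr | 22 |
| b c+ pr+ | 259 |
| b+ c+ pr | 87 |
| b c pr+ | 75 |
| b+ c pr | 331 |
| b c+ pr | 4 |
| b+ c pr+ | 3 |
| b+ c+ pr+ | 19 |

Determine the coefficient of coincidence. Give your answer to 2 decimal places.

The two rarest classes, b c+ pr and b+ c pr+, are the double crossovers. Comparing them with the parentals, only the pr allele has switched, so pr is the middle locus and the order is c – pr – b.
c–pr: (162 + 7)/800 = 0.2112; pr–b: (41 + 7)/800 = 0.0600.
Expected DCO frequency = 0.2112 × 0.0600 ≈ 0.01267; observed = 7/800 ≈ 0.00875.
Coefficient of coincidence = 0.00875/0.01267 ≈ 0.69.

0.69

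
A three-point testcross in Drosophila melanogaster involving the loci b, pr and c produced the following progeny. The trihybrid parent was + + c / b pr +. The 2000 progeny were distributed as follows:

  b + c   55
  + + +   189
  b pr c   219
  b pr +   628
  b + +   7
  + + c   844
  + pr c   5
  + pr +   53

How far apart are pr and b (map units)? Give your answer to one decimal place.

The two rarest classes, + pr c and b + +, are the double crossovers. Comparing them with the parentals, only the pr allele has switched, so pr is the middle locus and the order is b – pr – c.
Crossovers in the b–pr interval produce the single-crossover classes b + c and + pr + (55 + 53 = 108) plus the double crossovers (12).
RF(b–pr) = (108 + 12) / 2000 = 120/2000 = 0.0600 → 6.0 map units.

6.0 map units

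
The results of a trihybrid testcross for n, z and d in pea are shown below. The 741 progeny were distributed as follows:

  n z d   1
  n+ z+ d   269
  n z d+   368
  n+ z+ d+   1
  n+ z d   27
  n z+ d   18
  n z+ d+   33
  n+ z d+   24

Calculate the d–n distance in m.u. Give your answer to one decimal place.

5.9 m.u.

The two most frequent reciprocal classes, n z d+ and n+ z+ d, are the parental types, so the F1 was n z d+ / n+ z+ d.
The two rarest classes, n z d and n+ z+ d+, are the double crossovers. Comparing them with the parentals, only the d allele has switched, so d is the middle locus and the order is n – d – z.
Crossovers in the n–d interval produce the single-crossover classes n+ z d+ and n z+ d (24 + 18 = 42) plus the double crossovers (2).
RF(n–d) = (42 + 2) / 741 = 44/741 = 0.0594 → 5.9 m.u.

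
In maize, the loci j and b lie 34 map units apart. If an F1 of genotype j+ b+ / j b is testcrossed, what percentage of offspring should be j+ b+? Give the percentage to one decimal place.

A map distance of 34 map units corresponds to a recombination frequency of 0.340.
The F1 is j+ b+ / j b, so j+ b+ is a parental gamete class with expected frequency (1 − r)/2 = 0.660/2 = 0.3300.
That is 0.3300 = 33.0% of the progeny.

33.0%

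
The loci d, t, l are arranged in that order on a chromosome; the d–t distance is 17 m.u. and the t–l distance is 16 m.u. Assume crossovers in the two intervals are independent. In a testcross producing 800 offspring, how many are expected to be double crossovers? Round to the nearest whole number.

Map distances give recombination frequencies of 0.170 and 0.160 for the two intervals.
With no interference, expected double-crossover frequency = 0.170 × 0.160 = 0.02720.
Expected number = 0.02720 × 800 = 21.76 ≈ 22.

22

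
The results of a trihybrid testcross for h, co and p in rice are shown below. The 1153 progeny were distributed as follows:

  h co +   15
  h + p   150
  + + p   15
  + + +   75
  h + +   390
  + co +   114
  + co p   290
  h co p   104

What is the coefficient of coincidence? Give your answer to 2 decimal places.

0.56

The two most frequent reciprocal classes, + co p and h + +, are the parental types, so the F1 was + co p / h + +.
The two rarest classes, + + p and h co +, are the double crossovers. Comparing them with the parentals, only the co allele has switched, so co is the middle locus and the order is h – co – p.
h–co: (179 + 30)/1153 = 0.1813; co–p: (264 + 30)/1153 = 0.2550.
Expected DCO frequency = 0.1813 × 0.2550 ≈ 0.04623; observed = 30/1153 ≈ 0.02602.
Coefficient of coincidence = 0.02602/0.04623 ≈ 0.56.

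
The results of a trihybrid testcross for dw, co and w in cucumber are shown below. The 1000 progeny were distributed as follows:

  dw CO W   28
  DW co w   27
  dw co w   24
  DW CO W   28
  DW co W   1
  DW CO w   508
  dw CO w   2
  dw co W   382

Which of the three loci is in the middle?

dw

The two most frequent reciprocal classes, DW CO w and dw co W, are the parental types, so the F1 was DW CO w / dw co W.
The two rarest classes, dw CO w and DW co W, are the double crossovers. Comparing them with the parentals, only the dw allele has switched, so dw is the middle locus and the order is co – dw – w.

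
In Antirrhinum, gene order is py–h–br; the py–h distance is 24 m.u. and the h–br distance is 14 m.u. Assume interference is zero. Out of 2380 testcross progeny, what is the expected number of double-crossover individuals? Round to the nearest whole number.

Map distances give recombination frequencies of 0.240 and 0.140 for the two intervals.
With no interference, expected double-crossover frequency = 0.240 × 0.140 = 0.03360.
Expected number = 0.03360 × 2380 = 79.97 ≈ 80.

80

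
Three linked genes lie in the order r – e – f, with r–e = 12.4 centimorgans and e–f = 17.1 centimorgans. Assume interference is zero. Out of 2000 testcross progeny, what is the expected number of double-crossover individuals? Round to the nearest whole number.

Map distances give recombination frequencies of 0.124 and 0.171 for the two intervals.
With no interference, expected double-crossover frequency = 0.124 × 0.171 = 0.02120.
Expected number = 0.02120 × 2000 = 42.41 ≈ 42.

42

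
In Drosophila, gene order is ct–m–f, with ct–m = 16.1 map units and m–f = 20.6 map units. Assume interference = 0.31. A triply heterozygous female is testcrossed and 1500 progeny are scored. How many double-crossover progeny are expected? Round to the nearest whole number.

34

Map distances give recombination frequencies of 0.161 and 0.206 for the two intervals.
With interference 0.31 (so coincidence = 0.69), expected double-crossover frequency = 0.161 × 0.206 × 0.69 = 0.02288.
Expected number = 0.02288 × 1500 = 34.33 ≈ 34.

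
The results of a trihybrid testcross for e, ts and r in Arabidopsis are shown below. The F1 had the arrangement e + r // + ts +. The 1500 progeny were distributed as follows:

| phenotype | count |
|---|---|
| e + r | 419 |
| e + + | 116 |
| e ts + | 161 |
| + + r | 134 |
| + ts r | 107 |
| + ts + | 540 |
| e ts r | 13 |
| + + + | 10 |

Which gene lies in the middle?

ts

The two rarest classes, e ts r and + + +, are the double crossovers. Comparing them with the parentals, only the ts allele has switched, so ts is the middle locus and the order is r – ts – e.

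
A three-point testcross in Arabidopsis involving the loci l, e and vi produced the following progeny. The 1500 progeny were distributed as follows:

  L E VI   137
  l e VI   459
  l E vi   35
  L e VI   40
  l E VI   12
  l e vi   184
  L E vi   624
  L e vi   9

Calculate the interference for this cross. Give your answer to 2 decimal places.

0.04

The two most frequent reciprocal classes, L E vi and l e VI, are the parental types, so the F1 was L E vi / l e VI.
The two rarest classes, L e vi and l E VI, are the double crossovers. Comparing them with the parentals, only the e allele has switched, so e is the middle locus and the order is vi – e – l.
vi–e: (321 + 21)/1500 = 0.2280; e–l: (75 + 21)/1500 = 0.0640.
Expected DCO frequency = 0.2280 × 0.0640 ≈ 0.01459; observed = 21/1500 ≈ 0.01400.
Coefficient of coincidence = 0.01400/0.01459 ≈ 0.96; interference = 1 − 0.96 = 0.04.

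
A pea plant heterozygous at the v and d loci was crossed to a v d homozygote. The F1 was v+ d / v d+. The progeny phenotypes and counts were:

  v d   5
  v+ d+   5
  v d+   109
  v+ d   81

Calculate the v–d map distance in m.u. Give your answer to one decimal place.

5.0 m.u.

The recombinant classes are v+ d+ and v d: 5 + 5 = 10.
Recombination frequency = 10/200 = 0.0500 ≈ 5.0%, i.e. 5.0 m.u.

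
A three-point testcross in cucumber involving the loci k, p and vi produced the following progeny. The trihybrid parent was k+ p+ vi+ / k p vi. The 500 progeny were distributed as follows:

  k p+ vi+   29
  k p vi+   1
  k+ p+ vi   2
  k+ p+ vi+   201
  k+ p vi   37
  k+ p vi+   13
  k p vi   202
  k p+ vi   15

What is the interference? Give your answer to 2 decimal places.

The two rarest classes, k+ p+ vi and k p vi+, are the double crossovers. Comparing them with the parentals, only the vi allele has switched, so vi is the middle locus and the order is p – vi – k.
p–vi: (28 + 3)/500 = 0.0620; vi–k: (66 + 3)/500 = 0.1380.
Expected DCO frequency = 0.0620 × 0.1380 ≈ 0.00856; observed = 3/500 ≈ 0.00600.
Coefficient of coincidence = 0.00600/0.00856 ≈ 0.70; interference = 1 − 0.70 = 0.30.

0.30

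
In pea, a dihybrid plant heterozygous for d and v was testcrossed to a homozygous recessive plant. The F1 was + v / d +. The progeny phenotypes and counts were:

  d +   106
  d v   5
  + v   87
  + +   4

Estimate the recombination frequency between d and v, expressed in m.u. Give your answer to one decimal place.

4.5 m.u.

The recombinant classes are + + and d v: 4 + 5 = 9.
Recombination frequency = 9/202 = 0.0446 ≈ 4.5%, i.e. 4.5 m.u.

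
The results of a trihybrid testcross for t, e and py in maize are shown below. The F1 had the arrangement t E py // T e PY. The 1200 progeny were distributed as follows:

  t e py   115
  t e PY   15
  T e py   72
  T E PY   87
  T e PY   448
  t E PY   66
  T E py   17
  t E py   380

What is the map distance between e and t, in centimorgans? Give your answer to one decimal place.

19.5 centimorgans

The two rarest classes, T E py and t e PY, are the double crossovers. Comparing them with the parentals, only the t allele has switched, so t is the middle locus and the order is py – t – e.
Crossovers in the t–e interval produce the single-crossover classes t e py and T E PY (115 + 87 = 202) plus the double crossovers (32).
RF(t–e) = (202 + 32) / 1200 = 234/1200 = 0.1950 → 19.5 centimorgans.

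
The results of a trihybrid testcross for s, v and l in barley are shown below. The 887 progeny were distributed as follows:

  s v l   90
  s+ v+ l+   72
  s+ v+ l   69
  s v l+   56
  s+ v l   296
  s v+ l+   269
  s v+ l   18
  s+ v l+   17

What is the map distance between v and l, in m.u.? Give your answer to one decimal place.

18.0 m.u.

The two most frequent reciprocal classes, s+ v l and s v+ l+, are the parental types, so the F1 was s+ v l / s v+ l+.
The two rarest classes, s+ v l+ and s v+ l, are the double crossovers. Comparing them with the parentals, only the l allele has switched, so l is the middle locus and the order is v – l – s.
Crossovers in the v–l interval produce the single-crossover classes s+ v+ l and s v l+ (69 + 56 = 125) plus the double crossovers (35).
RF(v–l) = (125 + 35) / 887 = 160/887 = 0.1804 → 18.0 m.u.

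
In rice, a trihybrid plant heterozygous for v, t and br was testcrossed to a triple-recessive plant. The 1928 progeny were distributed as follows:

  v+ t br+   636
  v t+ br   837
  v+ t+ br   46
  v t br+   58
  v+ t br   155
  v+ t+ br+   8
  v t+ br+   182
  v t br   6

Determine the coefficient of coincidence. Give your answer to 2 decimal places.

0.65

The two most frequent reciprocal classes, v+ t br+ and v t+ br, are the parental types, so the F1 was v+ t br+ / v t+ br.
The two rarest classes, v+ t+ br+ and v t br, are the double crossovers. Comparing them with the parentals, only the t allele has switched, so t is the middle locus and the order is br – t – v.
br–t: (337 + 14)/1928 = 0.1821; t–v: (104 + 14)/1928 = 0.0612.
Expected DCO frequency = 0.1821 × 0.0612 ≈ 0.01114; observed = 14/1928 ≈ 0.00726.
Coefficient of coincidence = 0.00726/0.01114 ≈ 0.65.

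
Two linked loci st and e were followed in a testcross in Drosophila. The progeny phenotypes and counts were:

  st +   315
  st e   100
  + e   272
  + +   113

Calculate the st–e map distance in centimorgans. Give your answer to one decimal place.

The two most frequent classes, + e (272) and st + (315), are the parental types, so the F1 was + e / st +.
The recombinant classes are + + and st e: 113 + 100 = 213.
Recombination frequency = 213/800 = 0.2662 ≈ 26.6%, i.e. 26.6 centimorgans.

26.6 centimorgans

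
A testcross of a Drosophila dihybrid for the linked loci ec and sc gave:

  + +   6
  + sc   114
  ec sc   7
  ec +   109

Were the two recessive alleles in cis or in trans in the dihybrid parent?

trans

The two most frequent classes are + sc (114) and ec + (109); these are the parental (non-recombinant) types.
So the F1 carried + sc on one chromosome and ec + on the other — the recessive alleles are on opposite chromosomes (trans / repulsion).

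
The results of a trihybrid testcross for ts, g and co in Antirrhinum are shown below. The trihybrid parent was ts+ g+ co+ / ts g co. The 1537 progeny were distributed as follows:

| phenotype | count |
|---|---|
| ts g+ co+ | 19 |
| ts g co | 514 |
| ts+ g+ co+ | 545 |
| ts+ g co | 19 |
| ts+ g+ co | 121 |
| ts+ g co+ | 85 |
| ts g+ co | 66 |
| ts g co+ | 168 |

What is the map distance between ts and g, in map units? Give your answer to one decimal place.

The two rarest classes, ts g+ co+ and ts+ g co, are the double crossovers. Comparing them with the parentals, only the ts allele has switched, so ts is the middle locus and the order is g – ts – co.
Crossovers in the g–ts interval produce the single-crossover classes ts+ g co+ and ts g+ co (85 + 66 = 151) plus the double crossovers (38).
RF(g–ts) = (151 + 38) / 1537 = 189/1537 = 0.1230 → 12.3 map units.

12.3 map units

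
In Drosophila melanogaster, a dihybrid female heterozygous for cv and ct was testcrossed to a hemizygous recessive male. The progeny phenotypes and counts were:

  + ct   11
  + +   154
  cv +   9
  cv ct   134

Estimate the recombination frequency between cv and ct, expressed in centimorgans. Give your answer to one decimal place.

The two most frequent classes, + + (154) and cv ct (134), are the parental types, so the F1 was + + / cv ct.
The recombinant classes are + ct and cv +: 11 + 9 = 20.
Recombination frequency = 20/308 = 0.0649 ≈ 6.5%, i.e. 6.5 centimorgans.

6.5 centimorgans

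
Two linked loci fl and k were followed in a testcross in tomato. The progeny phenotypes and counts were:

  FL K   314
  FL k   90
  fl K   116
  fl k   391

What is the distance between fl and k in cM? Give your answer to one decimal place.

The two most frequent classes, FL K (314) and fl k (391), are the parental types, so the F1 was FL K / fl k.
The recombinant classes are FL k and fl K: 90 + 116 = 206.
Recombination frequency = 206/911 = 0.2261 ≈ 22.6%, i.e. 22.6 cM.

22.6 cM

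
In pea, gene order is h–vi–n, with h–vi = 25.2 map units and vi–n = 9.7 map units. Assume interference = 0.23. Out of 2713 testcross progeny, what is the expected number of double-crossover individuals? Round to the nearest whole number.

Map distances give recombination frequencies of 0.252 and 0.097 for the two intervals.
With interference 0.23 (so coincidence = 0.77), expected double-crossover frequency = 0.252 × 0.097 × 0.77 = 0.01882.
Expected number = 0.01882 × 2713 = 51.06 ≈ 51.

51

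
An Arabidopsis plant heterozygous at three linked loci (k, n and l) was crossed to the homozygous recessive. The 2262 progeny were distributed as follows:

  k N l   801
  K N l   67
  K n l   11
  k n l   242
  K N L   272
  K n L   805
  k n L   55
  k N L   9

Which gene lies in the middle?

The two most frequent reciprocal classes, K n L and k N l, are the parental types, so the F1 was K n L / k N l.
The two rarest classes, K n l and k N L, are the double crossovers. Comparing them with the parentals, only the l allele has switched, so l is the middle locus and the order is k – l – n.

l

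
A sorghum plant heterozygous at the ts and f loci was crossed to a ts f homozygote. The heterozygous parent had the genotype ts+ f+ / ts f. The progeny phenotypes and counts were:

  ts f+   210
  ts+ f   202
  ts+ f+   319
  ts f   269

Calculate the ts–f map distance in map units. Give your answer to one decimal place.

The recombinant classes are ts+ f and ts f+: 202 + 210 = 412.
Recombination frequency = 412/1000 = 0.4120 ≈ 41.2%, i.e. 41.2 map units.

41.2 map units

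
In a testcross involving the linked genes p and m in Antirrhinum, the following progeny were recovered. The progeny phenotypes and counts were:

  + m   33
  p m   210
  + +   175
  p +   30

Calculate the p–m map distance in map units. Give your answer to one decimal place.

14.1 map units

The two most frequent classes, + + (175) and p m (210), are the parental types, so the F1 was + + / p m.
The recombinant classes are + m and p +: 33 + 30 = 63.
Recombination frequency = 63/448 = 0.1406 ≈ 14.1%, i.e. 14.1 map units.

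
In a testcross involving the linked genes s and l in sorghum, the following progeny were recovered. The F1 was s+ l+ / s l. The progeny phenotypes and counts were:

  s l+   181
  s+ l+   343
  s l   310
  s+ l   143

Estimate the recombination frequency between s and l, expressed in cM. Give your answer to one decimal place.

33.2 cM

The recombinant classes are s+ l and s l+: 143 + 181 = 324.
Recombination frequency = 324/977 = 0.3316 ≈ 33.2%, i.e. 33.2 cM.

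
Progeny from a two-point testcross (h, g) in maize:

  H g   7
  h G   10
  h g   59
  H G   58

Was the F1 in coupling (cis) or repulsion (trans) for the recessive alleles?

cis

The two most frequent classes are H G (58) and h g (59); these are the parental (non-recombinant) types.
So the F1 carried H G on one chromosome and h g on the other — the recessive alleles are on the same chromosome (cis / coupling).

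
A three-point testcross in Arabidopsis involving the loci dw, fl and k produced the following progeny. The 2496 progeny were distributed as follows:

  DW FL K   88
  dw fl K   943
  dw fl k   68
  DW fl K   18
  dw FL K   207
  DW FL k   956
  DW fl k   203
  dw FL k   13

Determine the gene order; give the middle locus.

The two most frequent reciprocal classes, dw fl K and DW FL k, are the parental types, so the F1 was dw fl K / DW FL k.
The two rarest classes, DW fl K and dw FL k, are the double crossovers. Comparing them with the parentals, only the dw allele has switched, so dw is the middle locus and the order is fl – dw – k.

dw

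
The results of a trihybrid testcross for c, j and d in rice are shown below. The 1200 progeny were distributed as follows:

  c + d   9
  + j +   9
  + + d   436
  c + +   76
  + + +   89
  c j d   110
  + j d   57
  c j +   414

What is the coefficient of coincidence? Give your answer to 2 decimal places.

0.66

The two most frequent reciprocal classes, + + d and c j +, are the parental types, so the F1 was + + d / c j +.
The two rarest classes, c + d and + j +, are the double crossovers. Comparing them with the parentals, only the c allele has switched, so c is the middle locus and the order is j – c – d.
j–c: (133 + 18)/1200 = 0.1258; c–d: (199 + 18)/1200 = 0.1808.
Expected DCO frequency = 0.1258 × 0.1808 ≈ 0.02274; observed = 18/1200 ≈ 0.01500.
Coefficient of coincidence = 0.01500/0.02274 ≈ 0.66.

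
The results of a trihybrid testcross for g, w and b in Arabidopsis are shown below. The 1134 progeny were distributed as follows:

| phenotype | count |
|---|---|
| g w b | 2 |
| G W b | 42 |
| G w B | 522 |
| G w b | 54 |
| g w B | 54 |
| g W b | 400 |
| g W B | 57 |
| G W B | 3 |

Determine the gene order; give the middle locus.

The two most frequent reciprocal classes, g W b and G w B, are the parental types, so the F1 was g W b / G w B.
The two rarest classes, g w b and G W B, are the double crossovers. Comparing them with the parentals, only the w allele has switched, so w is the middle locus and the order is b – w – g.

w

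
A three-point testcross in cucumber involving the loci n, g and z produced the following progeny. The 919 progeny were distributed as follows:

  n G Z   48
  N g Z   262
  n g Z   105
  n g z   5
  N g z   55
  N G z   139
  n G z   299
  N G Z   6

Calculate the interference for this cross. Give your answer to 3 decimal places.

The two most frequent reciprocal classes, N g Z and n G z, are the parental types, so the F1 was N g Z / n G z.
The two rarest classes, N G Z and n g z, are the double crossovers. Comparing them with the parentals, only the g allele has switched, so g is the middle locus and the order is n – g – z.
n–g: (244 + 11)/919 = 0.2775; g–z: (103 + 11)/919 = 0.1240.
Expected DCO frequency = 0.2775 × 0.1240 ≈ 0.03441; observed = 11/919 ≈ 0.01197.
Coefficient of coincidence = 0.01197/0.03441 ≈ 0.348; interference = 1 − 0.348 = 0.652.

0.652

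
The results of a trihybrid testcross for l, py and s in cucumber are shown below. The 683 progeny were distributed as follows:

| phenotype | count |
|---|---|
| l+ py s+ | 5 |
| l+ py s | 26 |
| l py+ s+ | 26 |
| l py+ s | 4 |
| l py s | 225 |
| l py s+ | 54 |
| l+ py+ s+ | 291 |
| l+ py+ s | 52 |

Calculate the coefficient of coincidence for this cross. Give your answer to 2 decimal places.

The two most frequent reciprocal classes, l+ py+ s+ and l py s, are the parental types, so the F1 was l+ py+ s+ / l py s.
The two rarest classes, l+ py s+ and l py+ s, are the double crossovers. Comparing them with the parentals, only the py allele has switched, so py is the middle locus and the order is l – py – s.
l–py: (52 + 9)/683 = 0.0893; py–s: (106 + 9)/683 = 0.1684.
Expected DCO frequency = 0.0893 × 0.1684 ≈ 0.01504; observed = 9/683 ≈ 0.01318.
Coefficient of coincidence = 0.01318/0.01504 ≈ 0.88.

0.88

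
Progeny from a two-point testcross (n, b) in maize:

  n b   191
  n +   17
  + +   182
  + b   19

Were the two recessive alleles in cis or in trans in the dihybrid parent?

The two most frequent classes are + + (182) and n b (191); these are the parental (non-recombinant) types.
So the F1 carried + + on one chromosome and n b on the other — the recessive alleles are on the same chromosome (cis / coupling).

cis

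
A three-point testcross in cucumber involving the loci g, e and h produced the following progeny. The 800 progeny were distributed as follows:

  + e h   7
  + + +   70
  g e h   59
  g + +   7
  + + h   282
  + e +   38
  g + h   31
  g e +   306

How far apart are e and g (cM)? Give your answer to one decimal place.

10.4 cM

The two most frequent reciprocal classes, g e + and + + h, are the parental types, so the F1 was g e + / + + h.
The two rarest classes, g + + and + e h, are the double crossovers. Comparing them with the parentals, only the e allele has switched, so e is the middle locus and the order is g – e – h.
Crossovers in the g–e interval produce the single-crossover classes + e + and g + h (38 + 31 = 69) plus the double crossovers (14).
RF(g–e) = (69 + 14) / 800 = 83/800 = 0.1037 → 10.4 cM.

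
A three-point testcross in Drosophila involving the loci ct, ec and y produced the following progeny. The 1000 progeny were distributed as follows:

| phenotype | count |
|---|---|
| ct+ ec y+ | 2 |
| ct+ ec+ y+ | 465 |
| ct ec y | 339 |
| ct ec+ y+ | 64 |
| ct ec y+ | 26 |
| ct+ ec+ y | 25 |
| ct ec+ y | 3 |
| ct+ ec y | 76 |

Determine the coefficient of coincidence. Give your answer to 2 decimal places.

0.62

The two most frequent reciprocal classes, ct+ ec+ y+ and ct ec y, are the parental types, so the F1 was ct+ ec+ y+ / ct ec y.
The two rarest classes, ct+ ec y+ and ct ec+ y, are the double crossovers. Comparing them with the parentals, only the ec allele has switched, so ec is the middle locus and the order is y – ec – ct.
y–ec: (51 + 5)/1000 = 0.0560; ec–ct: (140 + 5)/1000 = 0.1450.
Expected DCO frequency = 0.0560 × 0.1450 ≈ 0.00812; observed = 5/1000 ≈ 0.00500.
Coefficient of coincidence = 0.00500/0.00812 ≈ 0.62.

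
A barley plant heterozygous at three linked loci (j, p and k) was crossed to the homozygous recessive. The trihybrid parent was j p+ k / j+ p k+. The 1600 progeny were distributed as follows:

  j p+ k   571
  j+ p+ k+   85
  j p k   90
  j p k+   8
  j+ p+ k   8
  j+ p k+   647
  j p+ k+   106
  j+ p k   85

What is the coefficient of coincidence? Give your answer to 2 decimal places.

0.65

The two rarest classes, j+ p+ k and j p k+, are the double crossovers. Comparing them with the parentals, only the j allele has switched, so j is the middle locus and the order is p – j – k.
p–j: (175 + 16)/1600 = 0.1194; j–k: (191 + 16)/1600 = 0.1294.
Expected DCO frequency = 0.1194 × 0.1294 ≈ 0.01545; observed = 16/1600 ≈ 0.01000.
Coefficient of coincidence = 0.01000/0.01545 ≈ 0.65.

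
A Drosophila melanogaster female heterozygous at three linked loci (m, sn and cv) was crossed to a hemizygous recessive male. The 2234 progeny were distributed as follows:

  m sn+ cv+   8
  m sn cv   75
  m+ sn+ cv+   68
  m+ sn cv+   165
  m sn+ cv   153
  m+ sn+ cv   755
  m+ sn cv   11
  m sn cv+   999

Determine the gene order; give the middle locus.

The two most frequent reciprocal classes, m sn cv+ and m+ sn+ cv, are the parental types, so the F1 was m sn cv+ / m+ sn+ cv.
The two rarest classes, m sn+ cv+ and m+ sn cv, are the double crossovers. Comparing them with the parentals, only the sn allele has switched, so sn is the middle locus and the order is cv – sn – m.

sn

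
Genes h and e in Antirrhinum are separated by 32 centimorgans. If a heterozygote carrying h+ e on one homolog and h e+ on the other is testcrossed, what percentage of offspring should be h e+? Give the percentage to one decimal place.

A map distance of 32 centimorgans corresponds to a recombination frequency of 0.320.
The F1 is h+ e / h e+, so h e+ is a parental gamete class with expected frequency (1 − r)/2 = 0.680/2 = 0.3400.
That is 0.3400 = 34.0% of the progeny.

34.0%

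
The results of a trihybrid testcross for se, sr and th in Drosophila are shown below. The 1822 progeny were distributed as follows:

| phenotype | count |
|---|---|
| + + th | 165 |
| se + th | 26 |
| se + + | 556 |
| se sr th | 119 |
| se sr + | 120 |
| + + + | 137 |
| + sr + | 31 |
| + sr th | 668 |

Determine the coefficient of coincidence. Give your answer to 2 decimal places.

0.97

The two most frequent reciprocal classes, + sr th and se + +, are the parental types, so the F1 was + sr th / se + +.
The two rarest classes, + sr + and se + th, are the double crossovers. Comparing them with the parentals, only the th allele has switched, so th is the middle locus and the order is se – th – sr.
se–th: (256 + 57)/1822 = 0.1718; th–sr: (285 + 57)/1822 = 0.1877.
Expected DCO frequency = 0.1718 × 0.1877 ≈ 0.03225; observed = 57/1822 ≈ 0.03128.
Coefficient of coincidence = 0.03128/0.03225 ≈ 0.97.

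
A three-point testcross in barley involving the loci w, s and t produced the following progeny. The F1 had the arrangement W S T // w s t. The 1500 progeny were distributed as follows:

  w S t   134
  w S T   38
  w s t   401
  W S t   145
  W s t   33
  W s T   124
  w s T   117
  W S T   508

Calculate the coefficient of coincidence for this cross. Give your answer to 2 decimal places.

The two rarest classes, w S T and W s t, are the double crossovers. Comparing them with the parentals, only the w allele has switched, so w is the middle locus and the order is s – w – t.
s–w: (258 + 71)/1500 = 0.2193; w–t: (262 + 71)/1500 = 0.2220.
Expected DCO frequency = 0.2193 × 0.2220 ≈ 0.04868; observed = 71/1500 ≈ 0.04733.
Coefficient of coincidence = 0.04733/0.04868 ≈ 0.97.

0.97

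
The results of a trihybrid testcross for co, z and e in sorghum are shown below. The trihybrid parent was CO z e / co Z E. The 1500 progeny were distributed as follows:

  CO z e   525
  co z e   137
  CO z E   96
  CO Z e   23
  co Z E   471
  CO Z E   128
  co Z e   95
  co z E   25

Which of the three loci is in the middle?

z

The two rarest classes, CO Z e and co z E, are the double crossovers. Comparing them with the parentals, only the z allele has switched, so z is the middle locus and the order is co – z – e.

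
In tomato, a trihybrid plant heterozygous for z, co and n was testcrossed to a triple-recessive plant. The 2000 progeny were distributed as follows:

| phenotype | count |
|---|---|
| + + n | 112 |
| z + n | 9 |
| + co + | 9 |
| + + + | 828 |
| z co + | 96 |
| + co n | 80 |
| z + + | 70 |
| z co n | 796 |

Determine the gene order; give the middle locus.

co

The two most frequent reciprocal classes, + + + and z co n, are the parental types, so the F1 was + + + / z co n.
The two rarest classes, + co + and z + n, are the double crossovers. Comparing them with the parentals, only the co allele has switched, so co is the middle locus and the order is z – co – n.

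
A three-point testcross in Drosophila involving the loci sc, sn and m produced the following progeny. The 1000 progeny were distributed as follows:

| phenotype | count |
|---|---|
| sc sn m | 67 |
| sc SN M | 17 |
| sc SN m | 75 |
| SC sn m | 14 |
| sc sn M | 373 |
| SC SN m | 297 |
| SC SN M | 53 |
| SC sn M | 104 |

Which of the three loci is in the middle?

The two most frequent reciprocal classes, sc sn M and SC SN m, are the parental types, so the F1 was sc sn M / SC SN m.
The two rarest classes, sc SN M and SC sn m, are the double crossovers. Comparing them with the parentals, only the sn allele has switched, so sn is the middle locus and the order is m – sn – sc.

sn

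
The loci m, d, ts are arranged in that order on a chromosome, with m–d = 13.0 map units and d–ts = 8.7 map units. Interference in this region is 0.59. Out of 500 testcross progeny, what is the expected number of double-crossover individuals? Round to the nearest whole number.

Map distances give recombination frequencies of 0.130 and 0.087 for the two intervals.
With interference 0.59 (so coincidence = 0.41), expected double-crossover frequency = 0.130 × 0.087 × 0.41 = 0.00464.
Expected number = 0.00464 × 500 = 2.32 ≈ 2.

2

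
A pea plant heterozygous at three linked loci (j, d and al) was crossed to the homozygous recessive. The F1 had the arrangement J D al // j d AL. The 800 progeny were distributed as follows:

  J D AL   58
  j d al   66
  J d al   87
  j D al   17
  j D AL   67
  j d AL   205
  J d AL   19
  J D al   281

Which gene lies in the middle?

The two rarest classes, j D al and J d AL, are the double crossovers. Comparing them with the parentals, only the j allele has switched, so j is the middle locus and the order is d – j – al.

j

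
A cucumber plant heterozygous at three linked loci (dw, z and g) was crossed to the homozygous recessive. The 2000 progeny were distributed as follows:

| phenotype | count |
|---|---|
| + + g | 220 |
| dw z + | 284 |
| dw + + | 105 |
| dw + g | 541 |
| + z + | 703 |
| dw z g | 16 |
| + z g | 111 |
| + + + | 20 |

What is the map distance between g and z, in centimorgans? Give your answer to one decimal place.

12.6 centimorgans

The two most frequent reciprocal classes, dw + g and + z +, are the parental types, so the F1 was dw + g / + z +.
The two rarest classes, dw z g and + + +, are the double crossovers. Comparing them with the parentals, only the z allele has switched, so z is the middle locus and the order is dw – z – g.
Crossovers in the z–g interval produce the single-crossover classes dw + + and + z g (105 + 111 = 216) plus the double crossovers (36).
RF(z–g) = (216 + 36) / 2000 = 252/2000 = 0.1260 → 12.6 centimorgans.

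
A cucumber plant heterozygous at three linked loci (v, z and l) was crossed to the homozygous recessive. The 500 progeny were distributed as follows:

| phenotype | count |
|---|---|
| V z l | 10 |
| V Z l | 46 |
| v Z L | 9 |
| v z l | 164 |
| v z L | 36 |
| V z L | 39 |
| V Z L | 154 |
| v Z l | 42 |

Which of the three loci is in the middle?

v

The two most frequent reciprocal classes, v z l and V Z L, are the parental types, so the F1 was v z l / V Z L.
The two rarest classes, V z l and v Z L, are the double crossovers. Comparing them with the parentals, only the v allele has switched, so v is the middle locus and the order is l – v – z.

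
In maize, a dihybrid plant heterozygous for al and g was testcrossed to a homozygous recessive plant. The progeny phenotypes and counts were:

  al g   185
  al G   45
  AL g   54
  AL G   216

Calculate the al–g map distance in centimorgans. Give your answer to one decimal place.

The two most frequent classes, AL G (216) and al g (185), are the parental types, so the F1 was AL G / al g.
The recombinant classes are AL g and al G: 54 + 45 = 99.
Recombination frequency = 99/500 = 0.1980 ≈ 19.8%, i.e. 19.8 centimorgans.

19.8 centimorgans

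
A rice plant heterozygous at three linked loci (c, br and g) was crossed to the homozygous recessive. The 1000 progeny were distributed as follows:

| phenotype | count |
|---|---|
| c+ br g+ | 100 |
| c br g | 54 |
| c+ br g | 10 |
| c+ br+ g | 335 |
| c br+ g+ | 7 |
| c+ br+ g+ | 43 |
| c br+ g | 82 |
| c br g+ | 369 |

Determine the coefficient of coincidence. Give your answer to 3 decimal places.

0.749

The two most frequent reciprocal classes, c br g+ and c+ br+ g, are the parental types, so the F1 was c br g+ / c+ br+ g.
The two rarest classes, c br+ g+ and c+ br g, are the double crossovers. Comparing them with the parentals, only the br allele has switched, so br is the middle locus and the order is c – br – g.
c–br: (182 + 17)/1000 = 0.1990; br–g: (97 + 17)/1000 = 0.1140.
Expected DCO frequency = 0.1990 × 0.1140 ≈ 0.02269; observed = 17/1000 ≈ 0.01700.
Coefficient of coincidence = 0.01700/0.02269 ≈ 0.749.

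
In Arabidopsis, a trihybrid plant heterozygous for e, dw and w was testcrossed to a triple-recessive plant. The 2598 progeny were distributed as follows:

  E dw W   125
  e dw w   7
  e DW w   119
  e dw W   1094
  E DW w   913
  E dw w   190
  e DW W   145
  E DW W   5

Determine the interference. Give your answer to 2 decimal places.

The two most frequent reciprocal classes, e dw W and E DW w, are the parental types, so the F1 was e dw W / E DW w.
The two rarest classes, e dw w and E DW W, are the double crossovers. Comparing them with the parentals, only the w allele has switched, so w is the middle locus and the order is dw – w – e.
dw–w: (335 + 12)/2598 = 0.1336; w–e: (244 + 12)/2598 = 0.0985.
Expected DCO frequency = 0.1336 × 0.0985 ≈ 0.01316; observed = 12/2598 ≈ 0.00462.
Coefficient of coincidence = 0.00462/0.01316 ≈ 0.35; interference = 1 − 0.35 = 0.65.

0.65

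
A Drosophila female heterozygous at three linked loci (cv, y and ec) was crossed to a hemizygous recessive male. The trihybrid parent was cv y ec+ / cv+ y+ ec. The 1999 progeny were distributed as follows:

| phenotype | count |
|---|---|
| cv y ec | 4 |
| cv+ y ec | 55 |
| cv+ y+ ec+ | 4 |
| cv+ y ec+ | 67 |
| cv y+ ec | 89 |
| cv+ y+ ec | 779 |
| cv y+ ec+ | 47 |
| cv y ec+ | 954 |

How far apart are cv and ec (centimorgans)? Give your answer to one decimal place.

8.2 centimorgans

The two rarest classes, cv y ec and cv+ y+ ec+, are the double crossovers. Comparing them with the parentals, only the ec allele has switched, so ec is the middle locus and the order is y – ec – cv.
Crossovers in the ec–cv interval produce the single-crossover classes cv+ y ec+ and cv y+ ec (67 + 89 = 156) plus the double crossovers (8).
RF(ec–cv) = (156 + 8) / 1999 = 164/1999 = 0.0820 → 8.2 centimorgans.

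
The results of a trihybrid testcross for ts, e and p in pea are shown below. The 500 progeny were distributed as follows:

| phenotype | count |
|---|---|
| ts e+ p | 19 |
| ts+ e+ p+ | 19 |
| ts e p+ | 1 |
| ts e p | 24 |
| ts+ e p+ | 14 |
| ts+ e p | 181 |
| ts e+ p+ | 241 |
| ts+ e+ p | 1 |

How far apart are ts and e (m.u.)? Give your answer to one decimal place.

The two most frequent reciprocal classes, ts+ e p and ts e+ p+, are the parental types, so the F1 was ts+ e p / ts e+ p+.
The two rarest classes, ts+ e+ p and ts e p+, are the double crossovers. Comparing them with the parentals, only the e allele has switched, so e is the middle locus and the order is p – e – ts.
Crossovers in the e–ts interval produce the single-crossover classes ts e p and ts+ e+ p+ (24 + 19 = 43) plus the double crossovers (2).
RF(e–ts) = (43 + 2) / 500 = 45/500 = 0.0900 → 9.0 m.u.

9.0 m.u.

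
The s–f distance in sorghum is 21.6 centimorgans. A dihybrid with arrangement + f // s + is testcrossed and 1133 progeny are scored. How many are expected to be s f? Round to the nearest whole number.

122

A map distance of 21.6 centimorgans corresponds to a recombination frequency of 0.216.
The F1 is + f / s +, so s f is a recombinant gamete class with expected frequency r/2 = 0.216/2 = 0.1080.
Expected number = 0.1080 × 1133 = 122.36 ≈ 122.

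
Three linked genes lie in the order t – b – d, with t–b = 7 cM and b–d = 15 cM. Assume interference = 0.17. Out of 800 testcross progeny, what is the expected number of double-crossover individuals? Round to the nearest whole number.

7

Map distances give recombination frequencies of 0.070 and 0.150 for the two intervals.
With interference 0.17 (so coincidence = 0.83), expected double-crossover frequency = 0.070 × 0.150 × 0.83 = 0.00872.
Expected number = 0.00872 × 800 = 6.97 ≈ 7.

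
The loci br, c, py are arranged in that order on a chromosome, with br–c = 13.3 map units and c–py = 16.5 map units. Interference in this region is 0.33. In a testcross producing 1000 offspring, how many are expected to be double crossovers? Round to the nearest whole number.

15

Map distances give recombination frequencies of 0.133 and 0.165 for the two intervals.
With interference 0.33 (so coincidence = 0.67), expected double-crossover frequency = 0.133 × 0.165 × 0.67 = 0.01470.
Expected number = 0.01470 × 1000 = 14.70 ≈ 15.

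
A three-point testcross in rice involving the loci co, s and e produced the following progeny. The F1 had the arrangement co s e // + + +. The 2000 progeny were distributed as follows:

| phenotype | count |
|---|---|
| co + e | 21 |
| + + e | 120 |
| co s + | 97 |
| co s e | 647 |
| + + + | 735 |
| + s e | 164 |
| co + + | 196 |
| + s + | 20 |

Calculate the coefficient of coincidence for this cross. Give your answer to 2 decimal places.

0.79

The two rarest classes, co + e and + s +, are the double crossovers. Comparing them with the parentals, only the s allele has switched, so s is the middle locus and the order is e – s – co.
e–s: (217 + 41)/2000 = 0.1290; s–co: (360 + 41)/2000 = 0.2005.
Expected DCO frequency = 0.1290 × 0.2005 ≈ 0.02586; observed = 41/2000 ≈ 0.02050.
Coefficient of coincidence = 0.02050/0.02586 ≈ 0.79.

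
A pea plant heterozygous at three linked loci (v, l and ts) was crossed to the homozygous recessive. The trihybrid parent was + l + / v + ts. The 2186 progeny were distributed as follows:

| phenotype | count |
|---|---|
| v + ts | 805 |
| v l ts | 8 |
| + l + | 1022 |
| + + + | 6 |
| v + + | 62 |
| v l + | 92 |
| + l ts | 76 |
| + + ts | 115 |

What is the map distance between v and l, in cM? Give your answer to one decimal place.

10.1 cM

The two rarest classes, + + + and v l ts, are the double crossovers. Comparing them with the parentals, only the l allele has switched, so l is the middle locus and the order is ts – l – v.
Crossovers in the l–v interval produce the single-crossover classes v l + and + + ts (92 + 115 = 207) plus the double crossovers (14).
RF(l–v) = (207 + 14) / 2186 = 221/2186 = 0.1011 → 10.1 cM.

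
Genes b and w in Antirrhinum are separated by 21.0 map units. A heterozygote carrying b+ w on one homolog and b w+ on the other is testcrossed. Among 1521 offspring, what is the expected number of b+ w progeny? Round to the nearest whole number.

601

A map distance of 21.0 map units corresponds to a recombination frequency of 0.210.
The F1 is b+ w / b w+, so b+ w is a parental gamete class with expected frequency (1 − r)/2 = 0.790/2 = 0.3950.
Expected number = 0.3950 × 1521 = 600.80 ≈ 601.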